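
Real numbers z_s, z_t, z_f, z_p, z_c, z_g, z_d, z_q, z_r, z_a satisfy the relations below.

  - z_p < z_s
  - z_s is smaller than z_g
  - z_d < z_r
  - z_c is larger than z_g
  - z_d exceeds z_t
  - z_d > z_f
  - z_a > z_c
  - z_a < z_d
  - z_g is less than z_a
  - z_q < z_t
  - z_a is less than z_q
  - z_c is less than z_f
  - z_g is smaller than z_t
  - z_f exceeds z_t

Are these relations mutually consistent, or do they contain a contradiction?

Every relation is compatible with z_p < z_s < z_g < z_c < z_a < z_q < z_t < z_f < z_d < z_r; the set is consistent.

consistent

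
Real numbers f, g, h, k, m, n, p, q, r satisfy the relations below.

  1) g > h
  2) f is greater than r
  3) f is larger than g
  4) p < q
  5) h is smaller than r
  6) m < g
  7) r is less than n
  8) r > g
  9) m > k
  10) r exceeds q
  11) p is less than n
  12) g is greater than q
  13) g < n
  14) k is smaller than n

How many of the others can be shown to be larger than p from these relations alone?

Directly above p: q, n.
One step further: g, r (4 so far).
One step further: f (5 so far).
No other element is forced above p by the given relations, so the count is 5.

5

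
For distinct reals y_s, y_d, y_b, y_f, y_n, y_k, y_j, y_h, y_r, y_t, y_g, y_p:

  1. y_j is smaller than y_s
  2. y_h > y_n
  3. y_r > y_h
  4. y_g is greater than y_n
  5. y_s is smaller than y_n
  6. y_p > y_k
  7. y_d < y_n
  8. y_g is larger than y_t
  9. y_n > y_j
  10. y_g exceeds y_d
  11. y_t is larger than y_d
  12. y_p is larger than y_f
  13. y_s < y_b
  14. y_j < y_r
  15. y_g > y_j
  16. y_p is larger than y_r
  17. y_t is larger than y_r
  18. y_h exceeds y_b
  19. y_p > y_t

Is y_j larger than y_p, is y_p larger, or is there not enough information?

y_p

y_j < y_s and y_s < y_b give y_j < y_b.
Then y_b < y_h extends the chain to y_h.
Then y_h < y_r extends the chain to y_r.
Then y_r < y_t extends the chain to y_t.
With y_t < y_p: y_j < y_s < y_b < y_h < y_r < y_t < y_p.
So y_p is larger.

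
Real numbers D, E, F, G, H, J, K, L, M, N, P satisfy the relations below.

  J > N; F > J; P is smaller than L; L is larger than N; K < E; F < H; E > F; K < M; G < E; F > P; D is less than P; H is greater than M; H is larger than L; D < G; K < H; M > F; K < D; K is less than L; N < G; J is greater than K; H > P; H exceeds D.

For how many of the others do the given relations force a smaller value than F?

Directly below F: P, J.
One step further: K, D, N (5 so far).
Nothing else is reachable below F; 5 in all.

5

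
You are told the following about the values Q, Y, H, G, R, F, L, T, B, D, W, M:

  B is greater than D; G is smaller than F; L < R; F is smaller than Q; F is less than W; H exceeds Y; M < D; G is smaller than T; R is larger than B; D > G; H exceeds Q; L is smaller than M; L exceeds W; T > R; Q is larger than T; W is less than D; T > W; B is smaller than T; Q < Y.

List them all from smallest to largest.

Nothing is placed below G, so it is least; from there G < F; F < W; W < L; L < M; M < D; D < B; B < R; R < T; T < Q; Q < Y; Y < H, each given directly.

G < F < W < L < M < D < B < R < T < Q < Y < H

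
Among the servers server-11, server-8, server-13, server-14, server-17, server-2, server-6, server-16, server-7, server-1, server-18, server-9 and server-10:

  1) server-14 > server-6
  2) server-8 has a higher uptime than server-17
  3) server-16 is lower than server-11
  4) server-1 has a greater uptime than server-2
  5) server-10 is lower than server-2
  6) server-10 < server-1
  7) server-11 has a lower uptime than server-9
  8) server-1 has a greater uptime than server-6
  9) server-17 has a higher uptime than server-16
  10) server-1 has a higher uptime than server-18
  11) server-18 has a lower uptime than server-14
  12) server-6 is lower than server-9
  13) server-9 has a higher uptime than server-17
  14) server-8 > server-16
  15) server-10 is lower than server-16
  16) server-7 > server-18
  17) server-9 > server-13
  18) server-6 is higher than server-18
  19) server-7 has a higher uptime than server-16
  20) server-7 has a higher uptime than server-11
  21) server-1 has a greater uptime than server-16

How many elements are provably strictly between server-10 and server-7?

2

The relations place server-10 below server-7. An element lies strictly between them when it is forced above server-10 and also forced below server-7.
Above server-10: {server-16, server-17, server-11, server-2, server-8, server-9, server-1}. Below server-7: {server-18, server-16, server-11}.
Intersection: {server-16, server-11} — 2.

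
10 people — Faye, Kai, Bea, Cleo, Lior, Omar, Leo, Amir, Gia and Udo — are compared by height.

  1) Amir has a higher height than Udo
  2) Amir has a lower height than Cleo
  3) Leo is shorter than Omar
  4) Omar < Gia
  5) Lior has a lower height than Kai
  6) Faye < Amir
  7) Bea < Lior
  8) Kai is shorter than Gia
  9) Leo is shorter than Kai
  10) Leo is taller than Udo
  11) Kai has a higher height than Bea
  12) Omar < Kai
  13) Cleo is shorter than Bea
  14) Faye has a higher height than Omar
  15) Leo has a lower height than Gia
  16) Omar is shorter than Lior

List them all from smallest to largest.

Udo < Leo < Omar < Faye < Amir < Cleo < Bea < Lior < Kai < Gia

Each adjacent pair is fixed by a given relation: Udo < Leo; Leo < Omar; Omar < Faye; Faye < Amir; Amir < Cleo; Cleo < Bea; Bea < Lior; Lior < Kai; Kai < Gia. Chaining them end to end gives the full order.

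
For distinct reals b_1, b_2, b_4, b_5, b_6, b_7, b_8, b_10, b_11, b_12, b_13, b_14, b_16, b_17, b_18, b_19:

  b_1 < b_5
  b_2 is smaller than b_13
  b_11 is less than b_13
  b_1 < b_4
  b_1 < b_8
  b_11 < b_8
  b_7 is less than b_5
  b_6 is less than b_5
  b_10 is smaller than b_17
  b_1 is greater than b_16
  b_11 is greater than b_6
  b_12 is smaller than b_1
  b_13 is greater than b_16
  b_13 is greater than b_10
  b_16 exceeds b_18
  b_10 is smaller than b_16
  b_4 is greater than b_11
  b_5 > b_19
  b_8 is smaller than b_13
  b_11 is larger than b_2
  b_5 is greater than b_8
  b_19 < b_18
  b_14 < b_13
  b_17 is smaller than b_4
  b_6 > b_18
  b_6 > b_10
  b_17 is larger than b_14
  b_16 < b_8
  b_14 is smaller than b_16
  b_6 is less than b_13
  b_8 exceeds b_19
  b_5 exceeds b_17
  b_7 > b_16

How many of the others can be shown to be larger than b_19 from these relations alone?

The elements the relations force above b_19 are b_18, b_16, b_6, b_11, b_7, b_1, b_8, b_13, b_4, b_5 — no chain reaches any other.
That is 10.

10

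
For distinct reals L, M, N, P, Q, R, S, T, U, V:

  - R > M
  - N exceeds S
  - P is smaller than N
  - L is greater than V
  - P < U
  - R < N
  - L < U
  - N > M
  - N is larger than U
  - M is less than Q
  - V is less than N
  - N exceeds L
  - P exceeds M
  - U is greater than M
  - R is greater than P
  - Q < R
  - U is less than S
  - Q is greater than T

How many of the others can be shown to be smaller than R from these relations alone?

4

The elements the relations force below R are M, T, Q, P — no chain reaches any other.
That is 4.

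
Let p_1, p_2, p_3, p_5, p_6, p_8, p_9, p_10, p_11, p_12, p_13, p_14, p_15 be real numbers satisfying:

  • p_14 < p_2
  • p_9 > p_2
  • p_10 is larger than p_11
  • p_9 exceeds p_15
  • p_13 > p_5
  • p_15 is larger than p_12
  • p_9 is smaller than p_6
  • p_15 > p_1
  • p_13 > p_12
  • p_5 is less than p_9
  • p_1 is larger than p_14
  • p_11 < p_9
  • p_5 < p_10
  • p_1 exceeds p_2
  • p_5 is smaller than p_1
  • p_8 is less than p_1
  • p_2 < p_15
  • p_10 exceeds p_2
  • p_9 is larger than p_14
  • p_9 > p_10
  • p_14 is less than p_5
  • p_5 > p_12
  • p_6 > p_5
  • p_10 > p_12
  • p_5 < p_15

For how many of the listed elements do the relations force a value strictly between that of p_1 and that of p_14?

Chaining upward from p_14 reaches: p_2, p_5, p_13, p_10, p_15, p_9, p_6.
Chaining downward from p_1 reaches: p_8, p_12, p_2, p_5.
Strictly between p_14 and p_1 are those in both lists: p_2, p_5 — 2 elements.

2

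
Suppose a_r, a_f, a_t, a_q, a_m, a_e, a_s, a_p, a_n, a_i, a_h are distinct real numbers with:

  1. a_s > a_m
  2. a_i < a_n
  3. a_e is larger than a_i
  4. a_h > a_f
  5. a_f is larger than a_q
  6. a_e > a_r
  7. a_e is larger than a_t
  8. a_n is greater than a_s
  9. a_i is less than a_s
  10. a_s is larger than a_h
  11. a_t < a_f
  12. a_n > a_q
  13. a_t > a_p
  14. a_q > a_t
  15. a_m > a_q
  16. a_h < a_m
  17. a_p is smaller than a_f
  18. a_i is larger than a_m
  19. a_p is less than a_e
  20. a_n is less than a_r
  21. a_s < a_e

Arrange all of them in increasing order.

Nothing is placed below a_p, so it is least; from there a_p < a_t; a_t < a_q; a_q < a_f; a_f < a_h; a_h < a_m; a_m < a_i; a_i < a_s; a_s < a_n; a_n < a_r; a_r < a_e, each given directly.

a_p < a_t < a_q < a_f < a_h < a_m < a_i < a_s < a_n < a_r < a_e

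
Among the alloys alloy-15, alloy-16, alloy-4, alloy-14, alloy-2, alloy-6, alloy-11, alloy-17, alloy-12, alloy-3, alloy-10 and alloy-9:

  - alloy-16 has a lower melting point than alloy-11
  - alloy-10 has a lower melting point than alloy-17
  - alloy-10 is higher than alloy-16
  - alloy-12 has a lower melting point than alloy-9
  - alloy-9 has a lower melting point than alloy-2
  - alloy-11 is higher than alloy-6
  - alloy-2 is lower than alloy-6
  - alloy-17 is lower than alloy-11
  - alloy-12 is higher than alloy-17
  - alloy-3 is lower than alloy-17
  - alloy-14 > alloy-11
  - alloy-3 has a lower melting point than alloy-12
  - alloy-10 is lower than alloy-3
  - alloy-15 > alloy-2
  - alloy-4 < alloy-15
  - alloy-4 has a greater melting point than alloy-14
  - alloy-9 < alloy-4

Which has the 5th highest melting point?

alloy-6

The consecutive relations fix a unique order: alloy-16 < alloy-10 < alloy-3 < alloy-17 < alloy-12 < alloy-9 < alloy-2 < alloy-6 < alloy-11 < alloy-14 < alloy-4 < alloy-15.
Counting 5 from the largest end gives alloy-6.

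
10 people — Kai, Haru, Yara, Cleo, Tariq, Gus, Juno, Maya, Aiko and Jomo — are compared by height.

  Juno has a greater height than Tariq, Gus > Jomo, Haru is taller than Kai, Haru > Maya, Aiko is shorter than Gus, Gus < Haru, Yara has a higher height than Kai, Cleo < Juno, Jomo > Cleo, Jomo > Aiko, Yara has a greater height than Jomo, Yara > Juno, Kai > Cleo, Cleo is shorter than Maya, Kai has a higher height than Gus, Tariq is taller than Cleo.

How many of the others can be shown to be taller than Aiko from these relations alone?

5

From Aiko the given relations immediately reach Jomo, Gus.
From those, Kai, Yara, Haru — 5 in total.
No other element is forced above Aiko by the given relations, so the count is 5.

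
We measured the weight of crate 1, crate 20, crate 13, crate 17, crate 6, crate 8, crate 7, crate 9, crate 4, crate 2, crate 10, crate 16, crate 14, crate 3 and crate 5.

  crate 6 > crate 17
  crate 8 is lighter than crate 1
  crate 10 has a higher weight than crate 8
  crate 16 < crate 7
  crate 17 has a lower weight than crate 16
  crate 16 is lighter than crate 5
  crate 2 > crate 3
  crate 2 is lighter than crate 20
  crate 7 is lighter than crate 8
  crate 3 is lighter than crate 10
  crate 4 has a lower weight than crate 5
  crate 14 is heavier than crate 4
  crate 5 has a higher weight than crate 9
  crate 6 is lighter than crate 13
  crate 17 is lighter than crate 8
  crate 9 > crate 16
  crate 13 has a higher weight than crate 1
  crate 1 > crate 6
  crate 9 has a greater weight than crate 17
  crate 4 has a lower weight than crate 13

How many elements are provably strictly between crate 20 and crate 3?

1

Chaining upward from crate 3 reaches: crate 2, crate 10.
Chaining downward from crate 20 reaches: crate 2.
Strictly between crate 3 and crate 20 are those in both lists: crate 2 — 1 element.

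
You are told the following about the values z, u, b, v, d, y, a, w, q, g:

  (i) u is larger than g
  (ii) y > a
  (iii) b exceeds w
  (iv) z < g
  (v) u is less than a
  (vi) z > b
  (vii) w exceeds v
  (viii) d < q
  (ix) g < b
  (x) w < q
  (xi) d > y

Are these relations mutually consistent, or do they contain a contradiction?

inconsistent

Chaining the given relations yields b < z < g, so b < g. But one relation states g < b. These cannot both hold.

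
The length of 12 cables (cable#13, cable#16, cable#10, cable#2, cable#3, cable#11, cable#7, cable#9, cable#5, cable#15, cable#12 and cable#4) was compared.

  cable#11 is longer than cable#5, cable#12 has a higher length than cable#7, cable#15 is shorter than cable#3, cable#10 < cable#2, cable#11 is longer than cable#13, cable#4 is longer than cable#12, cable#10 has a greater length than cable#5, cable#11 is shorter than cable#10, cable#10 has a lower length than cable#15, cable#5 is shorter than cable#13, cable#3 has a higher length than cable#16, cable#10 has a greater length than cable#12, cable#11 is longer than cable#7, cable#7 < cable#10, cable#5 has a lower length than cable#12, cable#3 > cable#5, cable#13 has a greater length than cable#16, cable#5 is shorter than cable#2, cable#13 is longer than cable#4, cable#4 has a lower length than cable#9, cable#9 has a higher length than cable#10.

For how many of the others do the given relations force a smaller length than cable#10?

From cable#10 the given relations immediately reach cable#7, cable#5, cable#12, cable#11.
From those, cable#13 — 5 in total.
From those, cable#16, cable#4 — 7 in total.
No other element is forced below cable#10 by the given relations, so the count is 7.

7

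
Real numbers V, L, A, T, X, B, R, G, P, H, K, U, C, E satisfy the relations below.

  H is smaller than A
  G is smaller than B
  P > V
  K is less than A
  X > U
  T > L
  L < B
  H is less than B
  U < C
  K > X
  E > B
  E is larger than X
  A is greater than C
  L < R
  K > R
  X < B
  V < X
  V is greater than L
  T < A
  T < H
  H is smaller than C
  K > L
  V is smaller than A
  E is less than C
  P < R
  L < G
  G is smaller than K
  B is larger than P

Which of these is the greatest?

Chaining downward from A: directly below it, V, T, H, K, C; then L, U, G, R, X, E; then P, B.
That covers every other element, and nothing is given above A, so A is the greatest.

A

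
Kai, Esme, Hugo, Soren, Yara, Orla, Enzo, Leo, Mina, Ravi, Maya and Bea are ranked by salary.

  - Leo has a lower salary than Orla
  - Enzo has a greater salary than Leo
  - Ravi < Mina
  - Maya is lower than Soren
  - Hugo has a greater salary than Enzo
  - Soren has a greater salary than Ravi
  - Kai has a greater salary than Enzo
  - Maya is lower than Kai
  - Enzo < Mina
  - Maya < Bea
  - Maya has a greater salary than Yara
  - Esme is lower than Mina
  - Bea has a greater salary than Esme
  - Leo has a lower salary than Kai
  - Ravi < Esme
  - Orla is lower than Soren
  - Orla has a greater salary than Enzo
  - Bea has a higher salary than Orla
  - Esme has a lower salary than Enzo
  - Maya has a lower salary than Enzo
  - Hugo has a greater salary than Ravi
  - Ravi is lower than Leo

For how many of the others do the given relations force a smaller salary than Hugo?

6

From Hugo the given relations immediately reach Ravi, Enzo.
From those, Maya, Esme, Leo — 5 in total.
From those, Yara — 6 in total.
No other element is forced below Hugo by the given relations, so the count is 6.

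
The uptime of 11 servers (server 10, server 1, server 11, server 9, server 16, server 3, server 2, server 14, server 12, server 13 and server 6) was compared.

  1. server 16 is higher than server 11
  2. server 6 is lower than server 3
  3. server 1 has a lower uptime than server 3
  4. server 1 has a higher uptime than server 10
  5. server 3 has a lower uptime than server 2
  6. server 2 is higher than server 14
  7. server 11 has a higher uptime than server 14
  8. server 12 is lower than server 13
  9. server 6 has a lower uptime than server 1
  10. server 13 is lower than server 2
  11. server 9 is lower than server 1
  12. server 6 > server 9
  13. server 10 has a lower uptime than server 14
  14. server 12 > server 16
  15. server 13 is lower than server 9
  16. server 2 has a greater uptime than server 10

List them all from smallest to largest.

Each adjacent pair is fixed by a given relation: server 10 < server 14; server 14 < server 11; server 11 < server 16; server 16 < server 12; server 12 < server 13; server 13 < server 9; server 9 < server 6; server 6 < server 1; server 1 < server 3; server 3 < server 2. Chaining them end to end gives the full order.

server 10 < server 14 < server 11 < server 16 < server 12 < server 13 < server 9 < server 6 < server 1 < server 3 < server 2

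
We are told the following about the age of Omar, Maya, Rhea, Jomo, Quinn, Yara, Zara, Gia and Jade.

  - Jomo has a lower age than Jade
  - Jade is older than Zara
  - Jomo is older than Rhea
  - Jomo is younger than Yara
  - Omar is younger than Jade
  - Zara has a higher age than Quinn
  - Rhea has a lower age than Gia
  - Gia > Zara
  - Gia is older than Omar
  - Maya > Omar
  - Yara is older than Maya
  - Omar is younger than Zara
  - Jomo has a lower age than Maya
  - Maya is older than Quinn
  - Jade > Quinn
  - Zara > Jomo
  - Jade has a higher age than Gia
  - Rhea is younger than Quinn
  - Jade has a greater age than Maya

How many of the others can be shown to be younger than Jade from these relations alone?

Directly below Jade: Omar, Quinn, Jomo, Zara, Maya, Gia.
One step further: Rhea (7 so far).
Nothing else is reachable below Jade; 7 in all.

7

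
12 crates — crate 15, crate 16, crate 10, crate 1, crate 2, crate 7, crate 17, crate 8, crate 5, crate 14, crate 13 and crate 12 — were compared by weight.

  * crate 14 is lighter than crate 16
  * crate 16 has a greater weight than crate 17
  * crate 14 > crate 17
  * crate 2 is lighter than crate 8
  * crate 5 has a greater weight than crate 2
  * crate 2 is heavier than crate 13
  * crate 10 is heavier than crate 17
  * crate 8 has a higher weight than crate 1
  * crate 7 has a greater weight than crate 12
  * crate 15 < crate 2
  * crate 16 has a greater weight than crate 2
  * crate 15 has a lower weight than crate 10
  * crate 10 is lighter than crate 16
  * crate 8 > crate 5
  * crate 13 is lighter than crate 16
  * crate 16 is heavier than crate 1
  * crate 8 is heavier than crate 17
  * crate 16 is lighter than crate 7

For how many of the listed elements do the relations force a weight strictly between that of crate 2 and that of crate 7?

Chaining upward from crate 2 reaches: crate 5, crate 16, crate 8.
Chaining downward from crate 7 reaches: crate 13, crate 15, crate 17, crate 14, crate 1, crate 12, crate 10, crate 16.
Strictly between crate 2 and crate 7 are those in both lists: crate 16 — 1 element.

1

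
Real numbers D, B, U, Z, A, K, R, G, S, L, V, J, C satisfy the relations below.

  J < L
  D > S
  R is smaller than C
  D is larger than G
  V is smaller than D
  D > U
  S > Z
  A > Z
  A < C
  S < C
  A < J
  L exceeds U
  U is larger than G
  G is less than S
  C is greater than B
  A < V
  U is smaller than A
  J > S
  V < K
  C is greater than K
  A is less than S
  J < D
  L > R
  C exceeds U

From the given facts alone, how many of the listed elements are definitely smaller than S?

The elements the relations force below S are G, U, Z, A — no chain reaches any other.
That is 4.

4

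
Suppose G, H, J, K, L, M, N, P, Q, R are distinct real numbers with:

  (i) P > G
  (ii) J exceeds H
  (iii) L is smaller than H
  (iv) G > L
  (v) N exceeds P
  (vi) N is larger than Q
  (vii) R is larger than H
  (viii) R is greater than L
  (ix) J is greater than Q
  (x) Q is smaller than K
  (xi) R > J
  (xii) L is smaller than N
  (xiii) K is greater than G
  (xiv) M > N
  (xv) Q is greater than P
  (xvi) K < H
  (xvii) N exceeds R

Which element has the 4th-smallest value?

Q

Chaining the given pairs: L < G < P < Q < K < H < J < R < N < M.
The 4th smallest is Q.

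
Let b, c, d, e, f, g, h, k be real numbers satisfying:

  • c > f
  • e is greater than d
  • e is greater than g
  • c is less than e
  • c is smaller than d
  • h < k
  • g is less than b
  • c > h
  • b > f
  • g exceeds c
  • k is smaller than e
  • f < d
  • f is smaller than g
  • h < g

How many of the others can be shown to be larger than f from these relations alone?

Directly above f: c, g, d, b.
One step further: e (5 so far).
No other element is forced above f by the given relations, so the count is 5.

5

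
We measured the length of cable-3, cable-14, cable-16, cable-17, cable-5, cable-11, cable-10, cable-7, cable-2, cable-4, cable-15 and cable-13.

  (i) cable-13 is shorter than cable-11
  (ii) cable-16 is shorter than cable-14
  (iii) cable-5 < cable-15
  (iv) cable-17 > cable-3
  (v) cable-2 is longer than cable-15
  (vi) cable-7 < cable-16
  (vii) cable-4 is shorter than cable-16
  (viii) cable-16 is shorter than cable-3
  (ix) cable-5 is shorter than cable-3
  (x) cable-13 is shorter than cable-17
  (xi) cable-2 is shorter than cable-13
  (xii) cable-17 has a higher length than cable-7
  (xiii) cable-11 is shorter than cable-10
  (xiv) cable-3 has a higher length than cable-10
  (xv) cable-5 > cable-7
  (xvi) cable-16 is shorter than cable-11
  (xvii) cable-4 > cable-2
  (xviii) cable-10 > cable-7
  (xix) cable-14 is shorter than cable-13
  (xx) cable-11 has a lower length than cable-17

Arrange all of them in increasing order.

Nothing is placed below cable-7, so it is least; from there cable-7 < cable-5; cable-5 < cable-15; cable-15 < cable-2; cable-2 < cable-4; cable-4 < cable-16; cable-16 < cable-14; cable-14 < cable-13; cable-13 < cable-11; cable-11 < cable-10; cable-10 < cable-3; cable-3 < cable-17, each given directly.

cable-7 < cable-5 < cable-15 < cable-2 < cable-4 < cable-16 < cable-14 < cable-13 < cable-11 < cable-10 < cable-3 < cable-17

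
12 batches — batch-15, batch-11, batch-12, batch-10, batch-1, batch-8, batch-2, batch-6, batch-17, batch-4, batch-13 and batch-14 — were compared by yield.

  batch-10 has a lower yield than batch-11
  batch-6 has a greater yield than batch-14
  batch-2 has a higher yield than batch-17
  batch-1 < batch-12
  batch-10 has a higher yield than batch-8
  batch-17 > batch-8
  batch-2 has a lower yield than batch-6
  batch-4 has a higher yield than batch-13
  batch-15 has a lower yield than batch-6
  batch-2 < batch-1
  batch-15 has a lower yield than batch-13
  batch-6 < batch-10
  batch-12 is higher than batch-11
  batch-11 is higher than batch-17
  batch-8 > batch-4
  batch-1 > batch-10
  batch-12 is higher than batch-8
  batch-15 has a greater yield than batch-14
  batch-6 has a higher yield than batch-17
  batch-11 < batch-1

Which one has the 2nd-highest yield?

batch-1

Chaining the given pairs: batch-14 < batch-15 < batch-13 < batch-4 < batch-8 < batch-17 < batch-2 < batch-6 < batch-10 < batch-11 < batch-1 < batch-12.
The 2nd largest is batch-1.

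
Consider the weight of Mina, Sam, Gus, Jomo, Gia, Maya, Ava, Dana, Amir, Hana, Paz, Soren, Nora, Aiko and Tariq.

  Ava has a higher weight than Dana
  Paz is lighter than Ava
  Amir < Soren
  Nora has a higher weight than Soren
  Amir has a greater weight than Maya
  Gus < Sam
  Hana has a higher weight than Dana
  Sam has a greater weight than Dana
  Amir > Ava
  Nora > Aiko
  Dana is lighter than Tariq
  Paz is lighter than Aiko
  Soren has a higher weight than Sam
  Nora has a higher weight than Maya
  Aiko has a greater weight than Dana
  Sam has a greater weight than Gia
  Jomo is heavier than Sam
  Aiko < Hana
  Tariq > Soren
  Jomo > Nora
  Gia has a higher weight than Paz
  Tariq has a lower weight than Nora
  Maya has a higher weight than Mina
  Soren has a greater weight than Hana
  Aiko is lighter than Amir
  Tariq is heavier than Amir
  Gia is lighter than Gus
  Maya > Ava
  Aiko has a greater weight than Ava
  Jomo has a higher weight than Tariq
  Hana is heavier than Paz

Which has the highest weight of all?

Jomo

Mina is not greatest since Mina < Maya; Paz is not greatest since Paz < Gia; Dana is not greatest since Dana < Ava; Gia is not greatest since Gia < Gus; Gus is not greatest since Gus < Sam; Ava is not greatest since Ava < Aiko; Maya is not greatest since Maya < Nora; Aiko is not greatest since Aiko < Amir; Hana is not greatest since Hana < Soren; Sam is not greatest since Sam < Jomo; Amir is not greatest since Amir < Tariq; Soren is not greatest since Soren < Nora; Tariq is not greatest since Tariq < Nora; Nora is not greatest since Nora < Jomo.
Only Jomo has nothing above it, so Jomo is the highest weight.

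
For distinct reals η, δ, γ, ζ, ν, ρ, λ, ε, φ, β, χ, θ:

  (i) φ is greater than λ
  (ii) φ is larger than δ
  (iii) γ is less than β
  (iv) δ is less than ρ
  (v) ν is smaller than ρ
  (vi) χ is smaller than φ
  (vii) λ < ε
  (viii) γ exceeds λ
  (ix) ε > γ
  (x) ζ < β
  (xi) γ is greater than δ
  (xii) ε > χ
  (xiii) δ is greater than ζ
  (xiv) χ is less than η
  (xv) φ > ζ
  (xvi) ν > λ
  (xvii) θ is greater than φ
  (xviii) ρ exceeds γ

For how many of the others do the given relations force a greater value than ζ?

7

Directly above ζ: δ, β, φ.
One step further: γ, θ, ρ (6 so far).
One step further: ε (7 so far).
No other element is forced above ζ by the given relations, so the count is 7.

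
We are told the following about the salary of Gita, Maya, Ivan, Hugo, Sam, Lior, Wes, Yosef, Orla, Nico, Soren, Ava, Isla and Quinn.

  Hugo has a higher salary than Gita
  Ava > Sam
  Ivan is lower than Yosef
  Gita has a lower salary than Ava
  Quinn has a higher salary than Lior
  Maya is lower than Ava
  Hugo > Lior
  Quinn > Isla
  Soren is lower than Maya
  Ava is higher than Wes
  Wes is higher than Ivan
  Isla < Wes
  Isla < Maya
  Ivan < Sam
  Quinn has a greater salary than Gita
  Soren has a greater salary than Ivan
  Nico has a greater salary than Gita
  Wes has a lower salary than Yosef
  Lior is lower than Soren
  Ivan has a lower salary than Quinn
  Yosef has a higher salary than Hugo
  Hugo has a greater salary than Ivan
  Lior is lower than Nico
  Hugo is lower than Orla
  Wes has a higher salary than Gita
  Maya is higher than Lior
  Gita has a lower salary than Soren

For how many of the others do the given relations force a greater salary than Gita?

9

Directly above Gita: Soren, Wes, Hugo, Ava, Nico, Quinn.
One step further: Maya, Yosef, Orla (9 so far).
No other element is forced above Gita by the given relations, so the count is 9.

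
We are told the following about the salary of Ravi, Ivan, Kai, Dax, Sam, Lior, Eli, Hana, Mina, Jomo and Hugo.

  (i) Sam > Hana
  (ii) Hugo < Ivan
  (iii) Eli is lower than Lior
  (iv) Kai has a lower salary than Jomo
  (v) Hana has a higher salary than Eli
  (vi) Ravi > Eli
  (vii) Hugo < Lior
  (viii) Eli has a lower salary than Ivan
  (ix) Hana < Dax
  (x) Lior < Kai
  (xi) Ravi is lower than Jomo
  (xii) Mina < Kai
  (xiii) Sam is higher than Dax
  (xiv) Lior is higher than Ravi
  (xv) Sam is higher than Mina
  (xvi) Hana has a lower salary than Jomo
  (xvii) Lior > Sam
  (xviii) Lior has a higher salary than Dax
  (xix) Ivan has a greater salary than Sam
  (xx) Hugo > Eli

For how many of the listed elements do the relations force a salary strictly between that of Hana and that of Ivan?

Chaining upward from Hana reaches: Dax, Sam, Lior, Kai, Jomo.
Chaining downward from Ivan reaches: Eli, Dax, Mina, Hugo, Sam.
Strictly between Hana and Ivan are those in both lists: Dax, Sam — 2 elements.

2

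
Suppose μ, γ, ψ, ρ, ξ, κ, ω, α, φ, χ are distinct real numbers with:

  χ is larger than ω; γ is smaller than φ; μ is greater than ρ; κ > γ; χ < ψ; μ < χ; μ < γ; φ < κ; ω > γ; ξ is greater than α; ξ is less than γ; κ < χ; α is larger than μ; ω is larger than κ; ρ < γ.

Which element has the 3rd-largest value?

The consecutive relations fix a unique order: ρ < μ < α < ξ < γ < φ < κ < ω < χ < ψ.
The 3rd largest is ω.

ω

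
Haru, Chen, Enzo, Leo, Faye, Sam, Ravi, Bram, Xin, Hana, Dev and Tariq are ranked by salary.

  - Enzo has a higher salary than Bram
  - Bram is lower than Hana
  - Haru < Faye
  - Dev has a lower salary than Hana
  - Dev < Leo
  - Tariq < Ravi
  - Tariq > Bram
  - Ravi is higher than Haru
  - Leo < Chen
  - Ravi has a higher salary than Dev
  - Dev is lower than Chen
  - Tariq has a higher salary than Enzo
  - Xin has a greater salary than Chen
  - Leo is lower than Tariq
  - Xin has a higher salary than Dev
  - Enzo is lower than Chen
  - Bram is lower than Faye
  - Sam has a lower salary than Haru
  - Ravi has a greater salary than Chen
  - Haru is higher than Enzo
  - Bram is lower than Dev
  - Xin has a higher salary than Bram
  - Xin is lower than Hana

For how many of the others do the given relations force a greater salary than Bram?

From Bram the given relations immediately reach Enzo, Dev, Tariq, Xin, Hana, Faye.
From those, Leo, Haru, Chen, Ravi — 10 in total.
No other element is forced above Bram by the given relations, so the count is 10.

10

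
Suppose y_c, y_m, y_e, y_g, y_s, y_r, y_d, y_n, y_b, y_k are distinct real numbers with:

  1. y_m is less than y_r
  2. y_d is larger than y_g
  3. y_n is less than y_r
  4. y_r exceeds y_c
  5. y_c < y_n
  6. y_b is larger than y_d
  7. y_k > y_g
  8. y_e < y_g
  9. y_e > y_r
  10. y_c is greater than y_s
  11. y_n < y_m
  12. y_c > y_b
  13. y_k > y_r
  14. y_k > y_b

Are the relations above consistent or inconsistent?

inconsistent

We have y_b < y_c stated directly, yet also y_c < y_n < y_m < y_r < y_e < y_g < y_d < y_b by chaining the others — so y_c < y_b. Contradiction.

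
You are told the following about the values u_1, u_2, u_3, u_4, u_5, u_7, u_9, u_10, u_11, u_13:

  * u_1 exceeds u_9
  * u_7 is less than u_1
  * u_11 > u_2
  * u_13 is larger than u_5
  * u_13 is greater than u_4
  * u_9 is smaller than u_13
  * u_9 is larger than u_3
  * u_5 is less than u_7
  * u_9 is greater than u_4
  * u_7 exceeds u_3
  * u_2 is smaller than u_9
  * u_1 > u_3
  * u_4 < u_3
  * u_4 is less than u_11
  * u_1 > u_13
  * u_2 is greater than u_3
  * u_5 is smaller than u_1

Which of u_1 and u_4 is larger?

u_4 < u_3 and u_3 < u_2 give u_4 < u_2.
Then u_2 < u_9 extends the chain to u_9.
With u_9 < u_13: u_4 < u_3 < u_2 < u_9 < u_13.
With u_13 < u_1: u_4 < u_3 < u_2 < u_9 < u_13 < u_1.
So u_4 < u_1; u_1 is the larger of the two.

u_1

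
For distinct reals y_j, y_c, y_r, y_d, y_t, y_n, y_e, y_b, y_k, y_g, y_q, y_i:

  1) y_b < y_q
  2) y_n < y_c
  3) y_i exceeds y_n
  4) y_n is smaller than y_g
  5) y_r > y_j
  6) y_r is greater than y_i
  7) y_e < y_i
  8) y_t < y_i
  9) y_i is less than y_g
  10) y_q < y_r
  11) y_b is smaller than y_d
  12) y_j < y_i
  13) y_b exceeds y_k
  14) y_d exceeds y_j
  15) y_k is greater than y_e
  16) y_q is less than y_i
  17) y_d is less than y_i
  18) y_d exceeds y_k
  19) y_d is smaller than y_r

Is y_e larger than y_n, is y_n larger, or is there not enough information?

undetermined

Following every chain through y_e: above y_e we get y_k, y_b, y_d, y_q, y_i, y_r, y_g.
y_n is not reached, and no chain runs the other way from y_n to y_e.
So the given relations leave the order of y_e and y_n undetermined.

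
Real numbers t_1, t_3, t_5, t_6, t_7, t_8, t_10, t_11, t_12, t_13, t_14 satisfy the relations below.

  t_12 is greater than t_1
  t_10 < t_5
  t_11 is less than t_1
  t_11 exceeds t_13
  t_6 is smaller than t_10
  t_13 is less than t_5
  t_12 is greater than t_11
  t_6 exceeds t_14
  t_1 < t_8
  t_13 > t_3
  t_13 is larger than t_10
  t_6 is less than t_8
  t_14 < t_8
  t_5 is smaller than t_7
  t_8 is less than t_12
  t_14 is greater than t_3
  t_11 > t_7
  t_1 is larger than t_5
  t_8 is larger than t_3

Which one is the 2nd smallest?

t_14

Piecing the relations together gives one ordering: t_3 < t_14 < t_6 < t_10 < t_13 < t_5 < t_7 < t_11 < t_1 < t_8 < t_12.
Counting 2 from the smallest end gives t_14.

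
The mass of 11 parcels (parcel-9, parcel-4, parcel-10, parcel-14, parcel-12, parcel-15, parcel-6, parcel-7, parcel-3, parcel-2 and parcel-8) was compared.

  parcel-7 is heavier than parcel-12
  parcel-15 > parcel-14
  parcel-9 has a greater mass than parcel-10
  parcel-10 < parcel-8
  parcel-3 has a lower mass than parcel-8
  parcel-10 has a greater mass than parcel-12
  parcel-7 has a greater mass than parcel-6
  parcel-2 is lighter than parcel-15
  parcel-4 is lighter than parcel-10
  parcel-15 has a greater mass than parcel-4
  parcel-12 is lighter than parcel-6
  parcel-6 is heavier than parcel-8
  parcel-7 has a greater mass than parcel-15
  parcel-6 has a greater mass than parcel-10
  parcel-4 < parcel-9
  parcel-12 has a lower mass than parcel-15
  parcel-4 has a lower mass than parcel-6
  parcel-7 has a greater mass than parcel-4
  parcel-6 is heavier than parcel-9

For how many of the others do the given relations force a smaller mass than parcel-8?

4

The elements the relations force below parcel-8 are parcel-4, parcel-3, parcel-12, parcel-10 — no chain reaches any other.
That is 4.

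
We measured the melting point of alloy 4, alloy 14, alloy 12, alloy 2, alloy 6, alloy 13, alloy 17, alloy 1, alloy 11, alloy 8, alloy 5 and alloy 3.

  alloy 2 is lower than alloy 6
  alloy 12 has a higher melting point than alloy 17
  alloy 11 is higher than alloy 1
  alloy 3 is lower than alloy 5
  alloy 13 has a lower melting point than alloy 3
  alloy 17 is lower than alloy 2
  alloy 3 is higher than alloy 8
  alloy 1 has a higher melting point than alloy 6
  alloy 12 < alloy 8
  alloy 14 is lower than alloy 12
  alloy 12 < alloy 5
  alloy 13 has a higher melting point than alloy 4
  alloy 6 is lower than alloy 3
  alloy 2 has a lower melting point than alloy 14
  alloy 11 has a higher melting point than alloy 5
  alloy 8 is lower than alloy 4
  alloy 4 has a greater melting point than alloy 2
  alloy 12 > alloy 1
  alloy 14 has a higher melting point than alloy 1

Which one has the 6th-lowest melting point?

Piecing the relations together gives one ordering: alloy 17 < alloy 2 < alloy 6 < alloy 1 < alloy 14 < alloy 12 < alloy 8 < alloy 4 < alloy 13 < alloy 3 < alloy 5 < alloy 11.
Counting 6 from the smallest end gives alloy 12.

alloy 12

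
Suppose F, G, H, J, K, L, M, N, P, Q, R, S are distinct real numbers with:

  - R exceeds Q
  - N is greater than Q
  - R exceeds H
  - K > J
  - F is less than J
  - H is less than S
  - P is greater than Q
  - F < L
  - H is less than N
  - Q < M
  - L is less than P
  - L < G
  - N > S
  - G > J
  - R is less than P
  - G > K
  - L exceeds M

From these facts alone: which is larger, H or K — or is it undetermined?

undetermined

Following every chain through K: above K we get G; below K we get F, J.
H is not reached, and no chain runs the other way from H to K.
So the given relations leave the order of K and H undetermined.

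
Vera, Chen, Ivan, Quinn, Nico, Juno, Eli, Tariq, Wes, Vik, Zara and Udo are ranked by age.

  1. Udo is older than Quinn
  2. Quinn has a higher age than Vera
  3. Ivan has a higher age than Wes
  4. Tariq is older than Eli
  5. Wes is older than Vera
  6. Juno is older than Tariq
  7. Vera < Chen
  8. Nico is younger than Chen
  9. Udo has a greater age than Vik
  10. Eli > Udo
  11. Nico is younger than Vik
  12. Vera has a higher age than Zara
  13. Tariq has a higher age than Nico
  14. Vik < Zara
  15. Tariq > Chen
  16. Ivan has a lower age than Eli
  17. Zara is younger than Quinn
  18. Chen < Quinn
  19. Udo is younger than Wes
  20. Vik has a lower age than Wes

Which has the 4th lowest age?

Piecing the relations together gives one ordering: Nico < Vik < Zara < Vera < Chen < Quinn < Udo < Wes < Ivan < Eli < Tariq < Juno.
Counting 4 from the smallest end gives Vera.

Vera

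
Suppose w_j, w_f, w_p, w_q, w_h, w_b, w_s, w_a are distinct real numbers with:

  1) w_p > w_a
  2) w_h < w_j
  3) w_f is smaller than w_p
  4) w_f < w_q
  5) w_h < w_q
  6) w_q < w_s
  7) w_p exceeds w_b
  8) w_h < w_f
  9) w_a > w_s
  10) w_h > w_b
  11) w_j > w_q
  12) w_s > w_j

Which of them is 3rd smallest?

The consecutive relations fix a unique order: w_b < w_h < w_f < w_q < w_j < w_s < w_a < w_p.
Counting 3 from the smallest end gives w_f.

w_f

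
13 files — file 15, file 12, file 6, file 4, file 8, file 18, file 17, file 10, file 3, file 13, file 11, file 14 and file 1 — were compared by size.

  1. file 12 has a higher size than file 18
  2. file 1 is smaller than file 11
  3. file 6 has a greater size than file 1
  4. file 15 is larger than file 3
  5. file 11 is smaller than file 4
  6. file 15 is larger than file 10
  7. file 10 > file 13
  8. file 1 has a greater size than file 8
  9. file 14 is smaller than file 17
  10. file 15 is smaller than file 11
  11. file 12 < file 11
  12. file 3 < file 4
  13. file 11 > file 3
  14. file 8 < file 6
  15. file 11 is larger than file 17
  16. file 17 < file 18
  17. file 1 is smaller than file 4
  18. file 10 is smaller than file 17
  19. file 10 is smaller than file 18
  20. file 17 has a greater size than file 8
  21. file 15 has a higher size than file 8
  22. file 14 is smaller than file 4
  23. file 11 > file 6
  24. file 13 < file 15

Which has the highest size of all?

Chaining downward from file 4: directly below it, file 14, file 3, file 1, file 11; then file 8, file 15, file 17, file 6, file 12; then file 13, file 10, file 18.
That covers every other element, and nothing is given above file 4, so file 4 is the highest size.

file 4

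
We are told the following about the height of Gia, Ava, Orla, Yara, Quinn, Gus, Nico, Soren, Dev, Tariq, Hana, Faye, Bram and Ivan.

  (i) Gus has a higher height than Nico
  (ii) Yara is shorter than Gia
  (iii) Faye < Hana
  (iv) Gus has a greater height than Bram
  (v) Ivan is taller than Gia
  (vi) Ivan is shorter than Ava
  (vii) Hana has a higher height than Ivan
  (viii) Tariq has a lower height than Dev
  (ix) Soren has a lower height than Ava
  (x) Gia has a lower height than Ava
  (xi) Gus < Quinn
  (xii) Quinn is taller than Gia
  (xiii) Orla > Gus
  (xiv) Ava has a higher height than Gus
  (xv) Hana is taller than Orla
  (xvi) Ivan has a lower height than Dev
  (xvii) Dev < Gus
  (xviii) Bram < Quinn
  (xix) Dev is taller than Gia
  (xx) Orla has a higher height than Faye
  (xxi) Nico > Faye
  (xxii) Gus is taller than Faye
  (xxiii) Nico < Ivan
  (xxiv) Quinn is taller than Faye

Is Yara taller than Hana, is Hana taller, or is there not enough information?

Link the given pairs in sequence: Yara < Gia; Gia < Ivan; Ivan < Dev; Dev < Gus; Gus < Orla; Orla < Hana.
Together: Yara < Gia < Ivan < Dev < Gus < Orla < Hana.
So Hana is taller.

Hana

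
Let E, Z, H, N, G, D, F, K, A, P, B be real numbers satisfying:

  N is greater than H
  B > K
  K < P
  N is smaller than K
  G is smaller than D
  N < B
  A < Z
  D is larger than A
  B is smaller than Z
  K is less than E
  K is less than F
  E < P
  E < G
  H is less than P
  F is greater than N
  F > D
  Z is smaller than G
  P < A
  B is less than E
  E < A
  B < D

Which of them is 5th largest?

A

Piecing the relations together gives one ordering: H < N < K < B < E < P < A < Z < G < D < F.
Counting 5 from the largest end gives A.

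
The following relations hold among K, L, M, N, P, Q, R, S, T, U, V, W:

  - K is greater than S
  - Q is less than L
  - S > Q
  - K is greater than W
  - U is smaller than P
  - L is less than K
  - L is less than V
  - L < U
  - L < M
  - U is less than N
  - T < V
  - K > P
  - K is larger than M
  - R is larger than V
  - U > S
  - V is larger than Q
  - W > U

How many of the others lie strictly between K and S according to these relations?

The relations place S below K. An element lies strictly between them when it is forced above S and also forced below K.
Above S: {U, P, N, W}. Below K: {Q, L, U, M, P, W}.
Intersection: {U, P, W} — 3.

3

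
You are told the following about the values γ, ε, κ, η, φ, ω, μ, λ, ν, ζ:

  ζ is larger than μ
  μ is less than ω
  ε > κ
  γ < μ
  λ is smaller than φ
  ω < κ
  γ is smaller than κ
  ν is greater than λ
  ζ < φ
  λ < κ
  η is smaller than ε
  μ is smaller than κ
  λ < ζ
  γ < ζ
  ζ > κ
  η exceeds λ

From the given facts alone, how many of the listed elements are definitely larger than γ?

6

From γ the given relations immediately reach μ, κ, ζ.
From those, ω, ε, φ — 6 in total.
Nothing else is reachable above γ; 6 in all.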